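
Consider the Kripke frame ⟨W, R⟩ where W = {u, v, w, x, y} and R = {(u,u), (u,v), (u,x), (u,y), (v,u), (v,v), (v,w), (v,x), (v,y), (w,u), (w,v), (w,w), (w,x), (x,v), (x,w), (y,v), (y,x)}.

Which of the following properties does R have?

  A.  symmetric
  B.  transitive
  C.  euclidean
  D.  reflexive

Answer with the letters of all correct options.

none

(A) not symmetric: u R x but not x R u.
(B) not transitive: u R v and v R w but not u R w.
(C) not euclidean: u R x and u R u but not x R u.
(D) not reflexive: not x R x.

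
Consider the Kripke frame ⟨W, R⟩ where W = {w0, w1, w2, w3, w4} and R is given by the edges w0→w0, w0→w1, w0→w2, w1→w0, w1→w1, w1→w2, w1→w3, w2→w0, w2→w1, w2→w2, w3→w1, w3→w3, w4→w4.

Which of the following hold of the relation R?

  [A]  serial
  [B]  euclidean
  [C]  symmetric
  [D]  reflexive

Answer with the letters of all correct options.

A, C, D

(A) serial: every world has an R-successor.
(B) not euclidean: w1 R w0 and w1 R w3 but not w0 R w3.
(C) symmetric: every R-edge is matched by its reverse.
(D) reflexive: each world relates to itself.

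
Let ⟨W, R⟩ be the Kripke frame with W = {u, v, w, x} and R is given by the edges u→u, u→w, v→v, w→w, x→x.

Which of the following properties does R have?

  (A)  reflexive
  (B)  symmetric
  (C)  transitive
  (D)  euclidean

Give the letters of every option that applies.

(A) reflexive: each world relates to itself.
(B) not symmetric: u R w but not w R u.
(C) transitive: R is closed under composition.
(D) not euclidean: u R w and u R u but not w R u.

A, C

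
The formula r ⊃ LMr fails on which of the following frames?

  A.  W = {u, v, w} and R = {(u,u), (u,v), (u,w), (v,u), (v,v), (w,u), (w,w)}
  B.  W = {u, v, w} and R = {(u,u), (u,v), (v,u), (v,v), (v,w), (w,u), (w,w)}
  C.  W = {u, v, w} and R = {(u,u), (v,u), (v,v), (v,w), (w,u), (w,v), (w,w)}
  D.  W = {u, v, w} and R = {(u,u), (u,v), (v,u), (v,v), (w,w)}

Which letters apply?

B, C

The schema r ⊃ LMr is axiom B; it is valid on a frame iff R is symmetric.
(A) R is symmetric (every R-edge is matched by its reverse), so the schema is valid here.
(B) R is not symmetric (v R w but not w R v), so the schema fails here.
(C) R is not symmetric (v R u but not u R v), so the schema fails here.
(D) R is symmetric (every R-edge is matched by its reverse), so the schema is valid here.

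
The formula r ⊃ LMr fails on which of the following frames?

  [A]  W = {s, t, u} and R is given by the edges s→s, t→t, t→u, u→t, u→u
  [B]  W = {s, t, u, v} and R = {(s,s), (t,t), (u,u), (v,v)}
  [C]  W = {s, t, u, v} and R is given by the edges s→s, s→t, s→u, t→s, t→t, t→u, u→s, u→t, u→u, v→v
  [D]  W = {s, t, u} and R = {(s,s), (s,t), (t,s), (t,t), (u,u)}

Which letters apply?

none

The schema r ⊃ LMr is axiom B; it is valid on a frame iff R is symmetric.
(A) R is symmetric (every R-edge is matched by its reverse), so the schema is valid here.
(B) R is symmetric (every R-edge is matched by its reverse), so the schema is valid here.
(C) R is symmetric (every R-edge is matched by its reverse), so the schema is valid here.
(D) R is symmetric (every R-edge is matched by its reverse), so the schema is valid here.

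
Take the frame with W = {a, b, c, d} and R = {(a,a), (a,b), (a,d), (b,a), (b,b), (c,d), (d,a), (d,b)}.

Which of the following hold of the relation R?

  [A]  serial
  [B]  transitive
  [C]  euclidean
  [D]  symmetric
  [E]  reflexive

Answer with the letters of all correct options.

A

(A) serial: every world has an R-successor.
(B) not transitive: b R a and a R d but not b R d.
(C) not euclidean: a R b and a R d but not b R d.
(D) not symmetric: c R d but not d R c.
(E) not reflexive: not c R c.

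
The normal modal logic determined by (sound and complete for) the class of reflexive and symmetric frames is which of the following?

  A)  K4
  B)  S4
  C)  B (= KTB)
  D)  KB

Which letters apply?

(A) K4 is determined by the class of transitive frames.
(B) S4 is determined by the class of reflexive and transitive frames.
(C) B (= KTB) is determined by exactly this class.
(D) KB is determined by the class of symmetric frames.

C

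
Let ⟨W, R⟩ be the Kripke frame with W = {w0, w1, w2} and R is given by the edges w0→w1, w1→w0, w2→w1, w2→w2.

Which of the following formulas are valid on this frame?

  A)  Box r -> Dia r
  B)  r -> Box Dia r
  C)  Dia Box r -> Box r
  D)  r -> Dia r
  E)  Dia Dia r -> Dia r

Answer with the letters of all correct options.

A

R is not reflexive: not w0 R w0.
R is not symmetric: w2 R w1 but not w1 R w2.
R is not transitive: w0 R w1 and w1 R w0 but not w0 R w0.
R is not euclidean: w2 R w1 and w2 R w2 but not w1 R w2.
R is serial: every world has an R-successor.
(A) Box r -> Dia r (axiom D) characterises the serial frames. R is serial — valid.
(B) axiom B: valid iff R is symmetric. R is not symmetric — not valid.
(C) Dia Box r -> Box r is the dual of axiom 5, which corresponds to the euclidean property. R is not euclidean — not valid.
(D) r -> Dia r is the dual of axiom T; it is valid on a frame exactly when R is reflexive. R is not reflexive, so not valid.
(E) Dia Dia r -> Dia r is the dual of axiom 4; it is valid on a frame exactly when R is transitive. R is not transitive, so not valid.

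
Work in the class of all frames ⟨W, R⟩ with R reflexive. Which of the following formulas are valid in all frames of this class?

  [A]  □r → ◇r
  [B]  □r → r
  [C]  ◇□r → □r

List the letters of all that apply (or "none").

A reflexive relation is serial.
(A) □r → ◇r is axiom D, which corresponds to seriality. Every such R is serial — valid.
(B) □r → r (axiom T) characterises the reflexive frames. Every such R is reflexive — valid.
(C) ◇□r → □r is the dual of axiom 5, which corresponds to the euclidean property. Such an R need not be euclidean — not valid.

A, B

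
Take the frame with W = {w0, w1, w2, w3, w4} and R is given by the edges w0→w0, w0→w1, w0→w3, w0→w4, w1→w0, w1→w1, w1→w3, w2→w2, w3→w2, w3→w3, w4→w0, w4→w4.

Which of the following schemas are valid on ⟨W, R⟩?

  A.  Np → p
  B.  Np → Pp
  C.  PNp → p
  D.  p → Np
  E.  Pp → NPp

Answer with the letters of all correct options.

A, B

R is reflexive: each world relates to itself.
R is not symmetric: w0 R w3 but not w3 R w0.
R is not euclidean: w0 R w1 and w0 R w4 but not w1 R w4.
R is serial: every world has an R-successor.
R is not a subset of the identity: w0 R w1 with w0 ≠ w1.
(A) Np → p is axiom T; it is valid on a frame exactly when R is reflexive. R is reflexive, so valid.
(B) Np → Pp (axiom D) characterises the serial frames. R is serial — valid.
(C) PNp → p is the dual of axiom B; it is valid on a frame exactly when R is symmetric. R is not symmetric, so not valid.
(D) p → Np is equivalent to ◇p→p; it holds exactly when R ⊆ identity. Here R ⊄ identity — not valid.
(E) Pp → NPp is axiom 5, which corresponds to the euclidean property. R is not euclidean — not valid.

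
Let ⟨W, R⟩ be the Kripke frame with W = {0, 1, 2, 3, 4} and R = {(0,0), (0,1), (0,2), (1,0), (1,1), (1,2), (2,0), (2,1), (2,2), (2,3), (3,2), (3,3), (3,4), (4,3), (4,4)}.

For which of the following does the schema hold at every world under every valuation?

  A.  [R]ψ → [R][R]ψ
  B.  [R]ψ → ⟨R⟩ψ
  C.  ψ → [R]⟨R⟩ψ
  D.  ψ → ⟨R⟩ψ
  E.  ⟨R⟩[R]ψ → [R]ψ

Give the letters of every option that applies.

R is reflexive: each world relates to itself.
R is symmetric: every R-edge is matched by its reverse.
R is not transitive: 0 R 2 and 2 R 3 but not 0 R 3.
R is not euclidean: 2 R 0 and 2 R 3 but not 0 R 3.
R is serial: every world has an R-successor.
(A) [R]ψ → [R][R]ψ is axiom 4, which corresponds to transitivity. R is not transitive — not valid.
(B) axiom D: valid iff R is serial. R is serial — valid.
(C) ψ → [R]⟨R⟩ψ is axiom B, which corresponds to symmetry. R is symmetric — valid.
(D) the dual of axiom T: valid iff R is reflexive. R is reflexive — valid.
(E) ⟨R⟩[R]ψ → [R]ψ is the dual of axiom 5, which corresponds to the euclidean property. R is not euclidean — not valid.

B, C, D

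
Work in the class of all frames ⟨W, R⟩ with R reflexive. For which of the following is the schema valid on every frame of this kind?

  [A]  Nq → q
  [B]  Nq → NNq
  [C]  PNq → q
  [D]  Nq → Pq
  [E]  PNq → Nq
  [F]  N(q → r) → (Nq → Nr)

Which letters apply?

A, D, F

A reflexive relation is serial.
(A) Nq → q is axiom T, which corresponds to reflexivity. Every such R is reflexive — valid.
(B) Nq → NNq (axiom 4) characterises the transitive frames. Such an R need not be transitive — not valid.
(C) the dual of axiom B: valid iff R is symmetric. Such an R need not be symmetric — not valid.
(D) Nq → Pq is axiom D; it is valid on a frame exactly when R is serial. Every such R is serial, so valid.
(E) the dual of axiom 5: valid iff R is euclidean. Such an R need not be euclidean — not valid.
(F) this is just K, valid on every normal frame.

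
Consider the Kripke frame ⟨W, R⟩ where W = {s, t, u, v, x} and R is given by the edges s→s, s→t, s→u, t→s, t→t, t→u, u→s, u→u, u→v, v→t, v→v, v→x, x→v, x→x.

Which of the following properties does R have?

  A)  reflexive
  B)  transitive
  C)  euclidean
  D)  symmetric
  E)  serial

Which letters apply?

A, E

(A) reflexive: each world relates to itself.
(B) not transitive: s R u and u R v but not s R v.
(C) not euclidean: s R u and s R t but not u R t.
(D) not symmetric: t R u but not u R t.
(E) serial: every world has an R-successor.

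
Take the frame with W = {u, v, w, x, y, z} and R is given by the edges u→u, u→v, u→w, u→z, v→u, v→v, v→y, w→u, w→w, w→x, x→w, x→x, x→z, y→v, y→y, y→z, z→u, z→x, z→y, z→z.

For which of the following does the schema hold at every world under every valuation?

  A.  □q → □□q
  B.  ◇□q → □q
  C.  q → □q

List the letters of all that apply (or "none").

none

R is not transitive: u R v and v R y but not u R y.
R is not euclidean: u R v and u R w but not v R w.
R is not a subset of the identity: u R v with u ≠ v.
(A) □q → □□q is axiom 4; it is valid on a frame exactly when R is transitive. R is not transitive, so not valid.
(B) the dual of axiom 5: valid iff R is euclidean. R is not euclidean — not valid.
(C) q → □q is valid only on frames where every R-edge is a self-loop. Here R ⊄ identity — not valid.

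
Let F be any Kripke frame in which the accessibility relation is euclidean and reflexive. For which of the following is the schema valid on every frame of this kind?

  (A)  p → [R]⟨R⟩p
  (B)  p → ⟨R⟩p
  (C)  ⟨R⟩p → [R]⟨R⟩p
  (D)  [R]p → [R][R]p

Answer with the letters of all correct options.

A reflexive euclidean relation is also symmetric (from wRw and wRv the euclidean condition gives vRw) and hence transitive; it is an equivalence relation.
(A) p → [R]⟨R⟩p is axiom B; it is valid on a frame exactly when R is symmetric. Every such R is symmetric, so valid.
(B) the dual of axiom T: valid iff R is reflexive. Every such R is reflexive — valid.
(C) axiom 5: valid iff R is euclidean. Every such R is euclidean — valid.
(D) axiom 4: valid iff R is transitive. Every such R is transitive — valid.

A, B, C, D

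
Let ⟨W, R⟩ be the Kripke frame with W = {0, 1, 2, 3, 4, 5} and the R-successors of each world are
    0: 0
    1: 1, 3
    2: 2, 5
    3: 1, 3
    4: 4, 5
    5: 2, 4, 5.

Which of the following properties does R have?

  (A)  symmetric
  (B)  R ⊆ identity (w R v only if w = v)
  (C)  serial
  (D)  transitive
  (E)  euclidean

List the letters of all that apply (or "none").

A, C

(A) symmetric: every R-edge is matched by its reverse.
(B) not ⊆ identity: 1 R 3 with 1 ≠ 3.
(C) serial: every world has an R-successor.
(D) not transitive: 2 R 5 and 5 R 4 but not 2 R 4.
(E) not euclidean: 5 R 2 and 5 R 4 but not 2 R 4.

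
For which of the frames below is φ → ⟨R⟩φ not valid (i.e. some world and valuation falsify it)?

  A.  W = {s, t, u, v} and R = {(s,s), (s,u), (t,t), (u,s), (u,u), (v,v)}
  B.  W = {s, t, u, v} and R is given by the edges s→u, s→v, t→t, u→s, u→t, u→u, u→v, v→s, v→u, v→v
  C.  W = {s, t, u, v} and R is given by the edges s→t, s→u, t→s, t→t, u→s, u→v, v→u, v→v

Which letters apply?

B, C

The schema φ → ⟨R⟩φ is the dual of axiom T; it is valid on a frame iff R is reflexive.
(A) R is reflexive (each world relates to itself), so the schema is valid here.
(B) R is not reflexive (not s R s), so the schema fails here.
(C) R is not reflexive (not s R s), so the schema fails here.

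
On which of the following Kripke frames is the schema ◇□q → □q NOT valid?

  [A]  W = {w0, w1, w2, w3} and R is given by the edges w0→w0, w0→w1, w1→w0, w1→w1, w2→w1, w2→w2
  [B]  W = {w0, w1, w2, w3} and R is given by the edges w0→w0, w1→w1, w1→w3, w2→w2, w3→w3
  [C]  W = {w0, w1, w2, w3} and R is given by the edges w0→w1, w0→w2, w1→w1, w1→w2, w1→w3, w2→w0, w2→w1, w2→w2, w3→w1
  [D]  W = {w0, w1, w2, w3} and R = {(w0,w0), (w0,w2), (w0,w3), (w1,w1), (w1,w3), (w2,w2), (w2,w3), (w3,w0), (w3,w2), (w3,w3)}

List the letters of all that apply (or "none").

The schema ◇□q → □q is the dual of axiom 5; it is valid on a frame iff R is euclidean.
(A) R is not euclidean (w2 R w1 and w2 R w2 but not w1 R w2), so the schema fails here.
(B) R is not euclidean (w1 R w3 and w1 R w1 but not w3 R w1), so the schema fails here.
(C) R is not euclidean (w1 R w2 and w1 R w3 but not w2 R w3), so the schema fails here.
(D) R is not euclidean (w0 R w2 and w0 R w0 but not w2 R w0), so the schema fails here.

A, B, C, D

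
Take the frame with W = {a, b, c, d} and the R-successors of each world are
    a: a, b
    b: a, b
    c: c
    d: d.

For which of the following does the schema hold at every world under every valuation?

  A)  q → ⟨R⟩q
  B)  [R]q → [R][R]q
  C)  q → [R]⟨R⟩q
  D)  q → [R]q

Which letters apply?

R is reflexive: each world relates to itself.
R is symmetric: every R-edge is matched by its reverse.
R is transitive: R is closed under composition.
R is not a subset of the identity: a R b with a ≠ b.
(A) q → ⟨R⟩q is the dual of axiom T, which corresponds to reflexivity. R is reflexive — valid.
(B) [R]q → [R][R]q (axiom 4) characterises the transitive frames. R is transitive — valid.
(C) q → [R]⟨R⟩q is axiom B, which corresponds to symmetry. R is symmetric — valid.
(D) q → [R]q (equivalent to ◇p→p) corresponds to R being a subset of the identity. Here R ⊄ identity, so not valid.

A, B, C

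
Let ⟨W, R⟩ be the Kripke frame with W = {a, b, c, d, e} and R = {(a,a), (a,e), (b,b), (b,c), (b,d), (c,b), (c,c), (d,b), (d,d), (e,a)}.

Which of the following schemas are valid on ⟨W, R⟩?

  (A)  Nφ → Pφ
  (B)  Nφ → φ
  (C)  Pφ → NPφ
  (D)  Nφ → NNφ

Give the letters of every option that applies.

R is not reflexive: not e R e.
R is not transitive: c R b and b R d but not c R d.
R is not euclidean: b R c and b R d but not c R d.
R is serial: every world has an R-successor.
(A) axiom D: valid iff R is serial. R is serial — valid.
(B) Nφ → φ (axiom T) characterises the reflexive frames. R is not reflexive — not valid.
(C) Pφ → NPφ is axiom 5; it is valid on a frame exactly when R is euclidean. R is not euclidean, so not valid.
(D) Nφ → NNφ is axiom 4, which corresponds to transitivity. R is not transitive — not valid.

A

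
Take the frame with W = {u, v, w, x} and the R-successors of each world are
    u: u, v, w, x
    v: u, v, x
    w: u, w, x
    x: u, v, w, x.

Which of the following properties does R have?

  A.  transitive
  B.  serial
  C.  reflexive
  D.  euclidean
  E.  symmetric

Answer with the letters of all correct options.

(A) not transitive: v R u and u R w but not v R w.
(B) serial: every world has an R-successor.
(C) reflexive: each world relates to itself.
(D) not euclidean: u R v and u R w but not v R w.
(E) symmetric: every R-edge is matched by its reverse.

B, C, E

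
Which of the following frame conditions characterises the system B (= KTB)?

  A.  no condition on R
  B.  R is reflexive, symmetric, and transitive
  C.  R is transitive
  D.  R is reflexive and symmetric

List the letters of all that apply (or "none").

D

(A) this class determines K, not B (= KTB).
(B) this class determines S5, not B (= KTB).
(C) this class determines K4, not B (= KTB).
(D) B (= KTB) is sound and complete for exactly this class.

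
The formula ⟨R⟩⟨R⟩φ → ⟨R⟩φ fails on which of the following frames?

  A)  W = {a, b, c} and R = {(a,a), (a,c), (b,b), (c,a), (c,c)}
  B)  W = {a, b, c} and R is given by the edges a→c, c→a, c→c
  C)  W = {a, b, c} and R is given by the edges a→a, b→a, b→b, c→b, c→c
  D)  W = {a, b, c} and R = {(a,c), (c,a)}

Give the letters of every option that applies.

B, C, D

The schema ⟨R⟩⟨R⟩φ → ⟨R⟩φ is the dual of axiom 4; it is valid on a frame iff R is transitive.
(A) R is transitive (R is closed under composition), so the schema is valid here.
(B) R is not transitive (a R c and c R a but not a R a), so the schema fails here.
(C) R is not transitive (c R b and b R a but not c R a), so the schema fails here.
(D) R is not transitive (a R c and c R a but not a R a), so the schema fails here.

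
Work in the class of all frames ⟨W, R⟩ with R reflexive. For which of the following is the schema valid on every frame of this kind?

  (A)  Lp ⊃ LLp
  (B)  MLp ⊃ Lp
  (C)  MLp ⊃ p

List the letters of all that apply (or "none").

A reflexive relation is serial.
(A) axiom 4: valid iff R is transitive. Such an R need not be transitive — not valid.
(B) MLp ⊃ Lp is the dual of axiom 5, which corresponds to the euclidean property. Such an R need not be euclidean — not valid.
(C) the dual of axiom B: valid iff R is symmetric. Such an R need not be symmetric — not valid.

none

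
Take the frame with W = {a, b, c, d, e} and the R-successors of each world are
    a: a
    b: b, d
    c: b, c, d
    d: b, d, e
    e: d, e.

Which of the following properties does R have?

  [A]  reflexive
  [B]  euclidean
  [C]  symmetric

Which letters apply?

A

(A) reflexive: each world relates to itself.
(B) not euclidean: c R b and c R c but not b R c.
(C) not symmetric: c R b but not b R c.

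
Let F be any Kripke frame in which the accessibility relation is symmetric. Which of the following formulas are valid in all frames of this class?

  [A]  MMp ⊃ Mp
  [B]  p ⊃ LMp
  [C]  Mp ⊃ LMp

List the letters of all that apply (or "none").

(A) MMp ⊃ Mp is the dual of axiom 4; it is valid on a frame exactly when R is transitive. Such an R need not be transitive, so not valid.
(B) axiom B: valid iff R is symmetric. Every such R is symmetric — valid.
(C) Mp ⊃ LMp (axiom 5) characterises the euclidean frames. Such an R need not be euclidean — not valid.

B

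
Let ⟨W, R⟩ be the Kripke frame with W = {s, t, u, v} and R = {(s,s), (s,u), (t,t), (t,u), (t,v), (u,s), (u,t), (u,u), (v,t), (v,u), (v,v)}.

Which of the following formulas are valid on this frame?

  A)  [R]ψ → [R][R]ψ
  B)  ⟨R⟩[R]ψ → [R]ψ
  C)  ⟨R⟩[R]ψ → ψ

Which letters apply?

R is not symmetric: v R u but not u R v.
R is not transitive: s R u and u R t but not s R t.
R is not euclidean: t R u and t R v but not u R v.
(A) axiom 4: valid iff R is transitive. R is not transitive — not valid.
(B) ⟨R⟩[R]ψ → [R]ψ is the dual of axiom 5, which corresponds to the euclidean property. R is not euclidean — not valid.
(C) ⟨R⟩[R]ψ → ψ (the dual of axiom B) characterises the symmetric frames. R is not symmetric — not valid.

none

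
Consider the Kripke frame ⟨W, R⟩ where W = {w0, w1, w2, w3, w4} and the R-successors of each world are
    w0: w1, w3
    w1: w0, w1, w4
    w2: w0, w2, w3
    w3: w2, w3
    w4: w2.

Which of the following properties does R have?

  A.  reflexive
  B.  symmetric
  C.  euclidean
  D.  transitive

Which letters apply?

(A) not reflexive: not w0 R w0.
(B) not symmetric: w0 R w3 but not w3 R w0.
(C) not euclidean: w0 R w1 and w0 R w3 but not w1 R w3.
(D) not transitive: w0 R w1 and w1 R w0 but not w0 R w0.

none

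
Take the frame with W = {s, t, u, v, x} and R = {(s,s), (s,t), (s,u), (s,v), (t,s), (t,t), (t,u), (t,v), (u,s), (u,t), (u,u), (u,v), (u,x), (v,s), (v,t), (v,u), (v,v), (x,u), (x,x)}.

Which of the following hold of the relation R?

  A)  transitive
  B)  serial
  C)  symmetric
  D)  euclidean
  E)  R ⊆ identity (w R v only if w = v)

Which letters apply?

(A) not transitive: s R u and u R x but not s R x.
(B) serial: every world has an R-successor.
(C) symmetric: every R-edge is matched by its reverse.
(D) not euclidean: u R s and u R x but not s R x.
(E) not ⊆ identity: s R t with s ≠ t.

B, C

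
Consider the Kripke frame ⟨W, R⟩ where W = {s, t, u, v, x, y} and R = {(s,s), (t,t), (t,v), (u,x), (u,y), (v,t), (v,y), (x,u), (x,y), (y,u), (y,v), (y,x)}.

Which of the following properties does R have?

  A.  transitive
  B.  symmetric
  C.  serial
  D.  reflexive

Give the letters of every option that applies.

(A) not transitive: t R v and v R y but not t R y.
(B) symmetric: every R-edge is matched by its reverse.
(C) serial: every world has an R-successor.
(D) not reflexive: not u R u.

B, C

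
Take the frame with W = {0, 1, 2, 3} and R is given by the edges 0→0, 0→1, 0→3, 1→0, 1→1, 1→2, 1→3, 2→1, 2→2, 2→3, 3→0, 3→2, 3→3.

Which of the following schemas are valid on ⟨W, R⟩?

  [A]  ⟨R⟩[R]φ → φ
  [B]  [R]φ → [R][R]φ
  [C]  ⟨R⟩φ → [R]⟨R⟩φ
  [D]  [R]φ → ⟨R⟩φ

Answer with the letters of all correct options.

D

R is not symmetric: 1 R 3 but not 3 R 1.
R is not transitive: 0 R 1 and 1 R 2 but not 0 R 2.
R is not euclidean: 0 R 3 and 0 R 1 but not 3 R 1.
R is serial: every world has an R-successor.
(A) ⟨R⟩[R]φ → φ (the dual of axiom B) characterises the symmetric frames. R is not symmetric — not valid.
(B) [R]φ → [R][R]φ is axiom 4; it is valid on a frame exactly when R is transitive. R is not transitive, so not valid.
(C) ⟨R⟩φ → [R]⟨R⟩φ is axiom 5; it is valid on a frame exactly when R is euclidean. R is not euclidean, so not valid.
(D) axiom D: valid iff R is serial. R is serial — valid.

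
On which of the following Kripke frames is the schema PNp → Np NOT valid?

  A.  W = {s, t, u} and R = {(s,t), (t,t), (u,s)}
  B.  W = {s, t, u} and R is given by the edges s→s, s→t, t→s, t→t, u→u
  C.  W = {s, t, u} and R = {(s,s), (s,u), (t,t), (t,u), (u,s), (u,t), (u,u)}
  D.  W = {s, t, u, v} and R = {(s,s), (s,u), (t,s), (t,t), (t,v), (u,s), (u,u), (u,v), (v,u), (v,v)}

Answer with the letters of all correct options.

The schema PNp → Np is the dual of axiom 5; it is valid on a frame iff R is euclidean.
(A) R is not euclidean (u R s and u R s but not s R s), so the schema fails here.
(B) R is euclidean (any two R-successors of the same world are R-related), so the schema is valid here.
(C) R is not euclidean (u R s and u R t but not s R t), so the schema fails here.
(D) R is not euclidean (t R s and t R t but not s R t), so the schema fails here.

A, C, D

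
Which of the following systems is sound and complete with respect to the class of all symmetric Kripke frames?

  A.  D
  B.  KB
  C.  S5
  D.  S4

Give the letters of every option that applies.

B

(A) D is determined by the class of serial frames.
(B) KB is determined by exactly this class.
(C) S5 is determined by the class of reflexive, symmetric, and transitive frames.
(D) S4 is determined by the class of reflexive and transitive frames.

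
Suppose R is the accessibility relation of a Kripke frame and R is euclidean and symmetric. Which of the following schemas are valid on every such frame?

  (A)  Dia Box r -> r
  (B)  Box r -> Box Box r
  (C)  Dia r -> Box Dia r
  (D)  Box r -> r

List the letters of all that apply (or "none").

A, B, C

A symmetric euclidean relation is transitive (uRv and vRw give vRu by symmetry, then uRw by the euclidean condition, applied at v).
(A) Dia Box r -> r is the dual of axiom B; it is valid on a frame exactly when R is symmetric. Every such R is symmetric, so valid.
(B) Box r -> Box Box r is axiom 4; it is valid on a frame exactly when R is transitive. Every such R is transitive, so valid.
(C) Dia r -> Box Dia r (axiom 5) characterises the euclidean frames. Every such R is euclidean — valid.
(D) Box r -> r (axiom T) characterises the reflexive frames. Such an R need not be reflexive — not valid.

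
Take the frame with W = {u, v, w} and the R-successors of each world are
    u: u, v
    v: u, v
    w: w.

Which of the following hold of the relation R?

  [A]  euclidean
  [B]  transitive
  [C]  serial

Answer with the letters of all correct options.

A, B, C

(A) euclidean: any two R-successors of the same world are R-related.
(B) transitive: R is closed under composition.
(C) serial: every world has an R-successor.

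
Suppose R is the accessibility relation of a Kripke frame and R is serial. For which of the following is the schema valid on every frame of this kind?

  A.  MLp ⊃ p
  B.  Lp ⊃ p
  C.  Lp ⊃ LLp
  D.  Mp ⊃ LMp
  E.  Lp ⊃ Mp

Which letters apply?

E

(A) MLp ⊃ p (the dual of axiom B) characterises the symmetric frames. Such an R need not be symmetric — not valid.
(B) Lp ⊃ p is axiom T; it is valid on a frame exactly when R is reflexive. Such an R need not be reflexive, so not valid.
(C) Lp ⊃ LLp is axiom 4, which corresponds to transitivity. Such an R need not be transitive — not valid.
(D) Mp ⊃ LMp (axiom 5) characterises the euclidean frames. Such an R need not be euclidean — not valid.
(E) Lp ⊃ Mp is axiom D; it is valid on a frame exactly when R is serial. Every such R is serial, so valid.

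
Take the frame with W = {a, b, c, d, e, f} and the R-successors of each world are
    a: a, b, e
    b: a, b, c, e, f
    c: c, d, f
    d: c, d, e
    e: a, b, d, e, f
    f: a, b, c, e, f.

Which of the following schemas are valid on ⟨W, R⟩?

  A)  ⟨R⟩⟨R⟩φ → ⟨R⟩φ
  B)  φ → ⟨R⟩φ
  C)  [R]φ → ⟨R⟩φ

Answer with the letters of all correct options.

R is reflexive: each world relates to itself.
R is not transitive: a R b and b R c but not a R c.
R is serial: every world has an R-successor.
(A) ⟨R⟩⟨R⟩φ → ⟨R⟩φ is the dual of axiom 4; it is valid on a frame exactly when R is transitive. R is not transitive, so not valid.
(B) φ → ⟨R⟩φ (the dual of axiom T) characterises the reflexive frames. R is reflexive — valid.
(C) [R]φ → ⟨R⟩φ (axiom D) characterises the serial frames. R is serial — valid.

B, C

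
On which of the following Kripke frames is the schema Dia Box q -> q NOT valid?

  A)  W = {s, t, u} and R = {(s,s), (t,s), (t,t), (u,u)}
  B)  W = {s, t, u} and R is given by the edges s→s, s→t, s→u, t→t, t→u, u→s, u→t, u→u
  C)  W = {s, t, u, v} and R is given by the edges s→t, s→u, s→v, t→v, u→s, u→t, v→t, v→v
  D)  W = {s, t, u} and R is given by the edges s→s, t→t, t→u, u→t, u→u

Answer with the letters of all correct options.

A, B, C

The schema Dia Box q -> q is the dual of axiom B; it is valid on a frame iff R is symmetric.
(A) R is not symmetric (t R s but not s R t), so the schema fails here.
(B) R is not symmetric (s R t but not t R s), so the schema fails here.
(C) R is not symmetric (s R t but not t R s), so the schema fails here.
(D) R is symmetric (every R-edge is matched by its reverse), so the schema is valid here.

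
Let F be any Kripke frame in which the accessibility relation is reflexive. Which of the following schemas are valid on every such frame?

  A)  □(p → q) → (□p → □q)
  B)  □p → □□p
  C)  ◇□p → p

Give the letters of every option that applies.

A

A reflexive relation is serial.
(A) □(p → q) → (□p → □q) is axiom K, valid on every Kripke frame — valid.
(B) □p → □□p is axiom 4; it is valid on a frame exactly when R is transitive. Such an R need not be transitive, so not valid.
(C) the dual of axiom B: valid iff R is symmetric. Such an R need not be symmetric — not valid.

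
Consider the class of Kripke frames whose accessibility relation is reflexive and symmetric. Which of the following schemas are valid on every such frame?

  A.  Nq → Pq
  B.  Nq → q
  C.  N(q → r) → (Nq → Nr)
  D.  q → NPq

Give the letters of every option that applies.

Reflexive relations are serial.
(A) Nq → Pq is axiom D, which corresponds to seriality. Every such R is serial — valid.
(B) Nq → q (axiom T) characterises the reflexive frames. Every such R is reflexive — valid.
(C) N(q → r) → (Nq → Nr) is the K axiom; it holds on all frames — valid.
(D) q → NPq is axiom B, which corresponds to symmetry. Every such R is symmetric — valid.

A, B, C, D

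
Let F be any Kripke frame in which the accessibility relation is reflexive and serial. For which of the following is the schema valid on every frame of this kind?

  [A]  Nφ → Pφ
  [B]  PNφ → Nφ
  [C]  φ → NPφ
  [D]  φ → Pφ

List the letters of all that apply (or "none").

(A) Nφ → Pφ is axiom D, which corresponds to seriality. Every such R is serial — valid.
(B) PNφ → Nφ is the dual of axiom 5; it is valid on a frame exactly when R is euclidean. Such an R need not be euclidean, so not valid.
(C) φ → NPφ is axiom B, which corresponds to symmetry. Such an R need not be symmetric — not valid.
(D) φ → Pφ (the dual of axiom T) characterises the reflexive frames. Every such R is reflexive — valid.

A, D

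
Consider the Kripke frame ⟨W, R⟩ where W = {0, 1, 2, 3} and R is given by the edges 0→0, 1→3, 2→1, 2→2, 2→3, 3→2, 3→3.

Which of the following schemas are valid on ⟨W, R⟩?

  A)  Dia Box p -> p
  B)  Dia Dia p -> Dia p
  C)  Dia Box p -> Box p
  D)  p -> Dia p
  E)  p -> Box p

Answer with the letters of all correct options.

R is not reflexive: not 1 R 1.
R is not symmetric: 1 R 3 but not 3 R 1.
R is not transitive: 1 R 3 and 3 R 2 but not 1 R 2.
R is not euclidean: 2 R 1 and 2 R 2 but not 1 R 2.
R is not a subset of the identity: 1 R 3 with 1 ≠ 3.
(A) Dia Box p -> p is the dual of axiom B, which corresponds to symmetry. R is not symmetric — not valid.
(B) the dual of axiom 4: valid iff R is transitive. R is not transitive — not valid.
(C) Dia Box p -> Box p is the dual of axiom 5, which corresponds to the euclidean property. R is not euclidean — not valid.
(D) p -> Dia p is the dual of axiom T; it is valid on a frame exactly when R is reflexive. R is not reflexive, so not valid.
(E) p -> Box p is equivalent to ◇p→p; it holds exactly when R ⊆ identity. Here R ⊄ identity — not valid.

none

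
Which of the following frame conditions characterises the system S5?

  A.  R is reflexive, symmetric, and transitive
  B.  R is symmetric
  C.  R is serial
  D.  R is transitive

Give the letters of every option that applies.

(A) S5 is sound and complete for exactly this class.
(B) this class determines KB, not S5.
(C) this class determines D, not S5.
(D) this class determines K4, not S5.

A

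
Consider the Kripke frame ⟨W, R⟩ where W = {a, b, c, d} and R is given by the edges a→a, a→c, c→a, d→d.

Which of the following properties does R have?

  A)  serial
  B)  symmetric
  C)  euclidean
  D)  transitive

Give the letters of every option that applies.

(A) not serial: b has no R-successor.
(B) symmetric: every R-edge is matched by its reverse.
(C) not euclidean: a R c and a R c but not c R c.
(D) not transitive: c R a and a R c but not c R c.

B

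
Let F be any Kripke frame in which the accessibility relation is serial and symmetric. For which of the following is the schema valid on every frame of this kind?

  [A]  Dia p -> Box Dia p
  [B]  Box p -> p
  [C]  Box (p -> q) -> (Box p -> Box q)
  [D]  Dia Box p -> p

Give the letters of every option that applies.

(A) Dia p -> Box Dia p is axiom 5, which corresponds to the euclidean property. Such an R need not be euclidean — not valid.
(B) Box p -> p is axiom T; it is valid on a frame exactly when R is reflexive. Such an R need not be reflexive, so not valid.
(C) this is just K, valid on every normal frame.
(D) the dual of axiom B: valid iff R is symmetric. Every such R is symmetric — valid.

C, D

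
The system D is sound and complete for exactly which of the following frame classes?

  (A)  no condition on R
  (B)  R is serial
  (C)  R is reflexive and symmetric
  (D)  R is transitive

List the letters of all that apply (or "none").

(A) this class determines K, not D.
(B) D is sound and complete for exactly this class.
(C) this class determines B (= KTB), not D.
(D) this class determines K4, not D.

B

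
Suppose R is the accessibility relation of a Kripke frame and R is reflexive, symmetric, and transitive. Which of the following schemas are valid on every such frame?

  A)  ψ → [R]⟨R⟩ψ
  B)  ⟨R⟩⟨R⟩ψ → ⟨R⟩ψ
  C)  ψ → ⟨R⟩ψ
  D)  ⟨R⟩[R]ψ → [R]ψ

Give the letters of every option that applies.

A, B, C, D

A relation that is reflexive, symmetric, and transitive is also euclidean and serial.
(A) ψ → [R]⟨R⟩ψ is axiom B, which corresponds to symmetry. Every such R is symmetric — valid.
(B) the dual of axiom 4: valid iff R is transitive. Every such R is transitive — valid.
(C) ψ → ⟨R⟩ψ is the dual of axiom T, which corresponds to reflexivity. Every such R is reflexive — valid.
(D) ⟨R⟩[R]ψ → [R]ψ is the dual of axiom 5, which corresponds to the euclidean property. Every such R is euclidean — valid.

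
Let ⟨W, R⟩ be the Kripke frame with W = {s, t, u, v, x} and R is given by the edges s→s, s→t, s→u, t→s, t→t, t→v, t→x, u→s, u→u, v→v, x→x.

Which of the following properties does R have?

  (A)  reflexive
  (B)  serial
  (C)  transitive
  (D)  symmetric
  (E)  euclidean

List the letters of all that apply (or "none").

(A) reflexive: each world relates to itself.
(B) serial: every world has an R-successor.
(C) not transitive: s R t and t R v but not s R v.
(D) not symmetric: t R v but not v R t.
(E) not euclidean: s R t and s R u but not t R u.

A, B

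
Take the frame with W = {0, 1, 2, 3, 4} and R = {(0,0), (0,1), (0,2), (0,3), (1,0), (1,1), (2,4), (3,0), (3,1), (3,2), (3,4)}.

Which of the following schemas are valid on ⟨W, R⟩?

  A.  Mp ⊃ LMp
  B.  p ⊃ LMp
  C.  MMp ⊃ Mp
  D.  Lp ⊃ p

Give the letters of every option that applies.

R is not reflexive: not 2 R 2.
R is not symmetric: 0 R 2 but not 2 R 0.
R is not transitive: 0 R 2 and 2 R 4 but not 0 R 4.
R is not euclidean: 0 R 1 and 0 R 2 but not 1 R 2.
(A) Mp ⊃ LMp (axiom 5) characterises the euclidean frames. R is not euclidean — not valid.
(B) p ⊃ LMp (axiom B) characterises the symmetric frames. R is not symmetric — not valid.
(C) MMp ⊃ Mp is the dual of axiom 4; it is valid on a frame exactly when R is transitive. R is not transitive, so not valid.
(D) Lp ⊃ p is axiom T, which corresponds to reflexivity. R is not reflexive — not valid.

none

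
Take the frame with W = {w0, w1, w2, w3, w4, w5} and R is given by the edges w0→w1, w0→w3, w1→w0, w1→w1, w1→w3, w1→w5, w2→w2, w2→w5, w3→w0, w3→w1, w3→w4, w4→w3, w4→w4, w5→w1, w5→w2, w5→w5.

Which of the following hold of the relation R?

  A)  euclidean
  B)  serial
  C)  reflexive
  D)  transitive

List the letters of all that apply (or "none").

B

(A) not euclidean: w1 R w0 and w1 R w5 but not w0 R w5.
(B) serial: every world has an R-successor.
(C) not reflexive: not w0 R w0.
(D) not transitive: w0 R w1 and w1 R w0 but not w0 R w0.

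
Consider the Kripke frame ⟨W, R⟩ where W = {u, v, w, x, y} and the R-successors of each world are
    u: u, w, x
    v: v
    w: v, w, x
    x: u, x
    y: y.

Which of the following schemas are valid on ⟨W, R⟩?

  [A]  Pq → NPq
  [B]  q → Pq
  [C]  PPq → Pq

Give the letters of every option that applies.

B

R is reflexive: each world relates to itself.
R is not transitive: u R w and w R v but not u R v.
R is not euclidean: u R w and u R u but not w R u.
(A) Pq → NPq is axiom 5; it is valid on a frame exactly when R is euclidean. R is not euclidean, so not valid.
(B) q → Pq is the dual of axiom T, which corresponds to reflexivity. R is reflexive — valid.
(C) PPq → Pq (the dual of axiom 4) characterises the transitive frames. R is not transitive — not valid.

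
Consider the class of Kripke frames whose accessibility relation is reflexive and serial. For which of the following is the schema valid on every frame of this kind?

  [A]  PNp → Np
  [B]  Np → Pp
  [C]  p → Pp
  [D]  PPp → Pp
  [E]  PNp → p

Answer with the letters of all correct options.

(A) the dual of axiom 5: valid iff R is euclidean. Such an R need not be euclidean — not valid.
(B) Np → Pp is axiom D, which corresponds to seriality. Every such R is serial — valid.
(C) p → Pp (the dual of axiom T) characterises the reflexive frames. Every such R is reflexive — valid.
(D) PPp → Pp is the dual of axiom 4, which corresponds to transitivity. Such an R need not be transitive — not valid.
(E) PNp → p is the dual of axiom B, which corresponds to symmetry. Such an R need not be symmetric — not valid.

B, C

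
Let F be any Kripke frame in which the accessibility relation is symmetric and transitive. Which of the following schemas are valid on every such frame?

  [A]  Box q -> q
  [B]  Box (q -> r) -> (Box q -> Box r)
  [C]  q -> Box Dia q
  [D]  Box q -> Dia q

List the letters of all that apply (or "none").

B, C

A symmetric transitive relation is euclidean (uRv and uRw give vRu by symmetry, then vRw by transitivity).
(A) Box q -> q (axiom T) characterises the reflexive frames. Such an R need not be reflexive — not valid.
(B) this is just K, valid on every normal frame.
(C) q -> Box Dia q is axiom B, which corresponds to symmetry. Every such R is symmetric — valid.
(D) axiom D: valid iff R is serial. Such an R need not be serial — not valid.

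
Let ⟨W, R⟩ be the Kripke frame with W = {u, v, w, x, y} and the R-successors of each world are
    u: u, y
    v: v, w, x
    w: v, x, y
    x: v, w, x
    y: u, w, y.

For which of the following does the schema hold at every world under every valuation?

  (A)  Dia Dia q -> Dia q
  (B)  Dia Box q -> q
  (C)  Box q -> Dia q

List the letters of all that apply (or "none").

B, C

R is symmetric: every R-edge is matched by its reverse.
R is not transitive: u R y and y R w but not u R w.
R is serial: every world has an R-successor.
(A) the dual of axiom 4: valid iff R is transitive. R is not transitive — not valid.
(B) Dia Box q -> q is the dual of axiom B, which corresponds to symmetry. R is symmetric — valid.
(C) Box q -> Dia q is axiom D; it is valid on a frame exactly when R is serial. R is serial, so valid.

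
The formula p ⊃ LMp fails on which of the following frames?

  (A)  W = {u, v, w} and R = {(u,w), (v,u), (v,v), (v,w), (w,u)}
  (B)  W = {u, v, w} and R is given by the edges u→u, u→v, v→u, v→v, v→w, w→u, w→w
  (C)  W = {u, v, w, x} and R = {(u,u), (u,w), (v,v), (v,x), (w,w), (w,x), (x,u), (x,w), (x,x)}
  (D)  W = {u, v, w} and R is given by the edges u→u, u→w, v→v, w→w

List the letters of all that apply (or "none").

A, B, C, D

The schema p ⊃ LMp is axiom B; it is valid on a frame iff R is symmetric.
(A) R is not symmetric (v R u but not u R v), so the schema fails here.
(B) R is not symmetric (v R w but not w R v), so the schema fails here.
(C) R is not symmetric (u R w but not w R u), so the schema fails here.
(D) R is not symmetric (u R w but not w R u), so the schema fails here.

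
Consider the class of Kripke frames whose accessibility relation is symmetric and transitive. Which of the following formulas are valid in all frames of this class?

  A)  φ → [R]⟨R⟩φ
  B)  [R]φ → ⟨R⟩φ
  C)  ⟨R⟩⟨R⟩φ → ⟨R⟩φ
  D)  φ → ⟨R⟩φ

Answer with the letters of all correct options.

A, C

A symmetric transitive relation is euclidean (uRv and uRw give vRu by symmetry, then vRw by transitivity).
(A) φ → [R]⟨R⟩φ is axiom B; it is valid on a frame exactly when R is symmetric. Every such R is symmetric, so valid.
(B) [R]φ → ⟨R⟩φ is axiom D, which corresponds to seriality. Such an R need not be serial — not valid.
(C) ⟨R⟩⟨R⟩φ → ⟨R⟩φ (the dual of axiom 4) characterises the transitive frames. Every such R is transitive — valid.
(D) φ → ⟨R⟩φ is the dual of axiom T; it is valid on a frame exactly when R is reflexive. Such an R need not be reflexive, so not valid.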